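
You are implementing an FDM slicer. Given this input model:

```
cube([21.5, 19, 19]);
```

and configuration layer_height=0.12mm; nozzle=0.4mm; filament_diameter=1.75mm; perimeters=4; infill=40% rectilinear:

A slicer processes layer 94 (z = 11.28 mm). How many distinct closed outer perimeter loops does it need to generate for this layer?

1

At z = 11.28 mm: the cube is present — its section is the full 21.5×19 rectangle. The result has 1 disconnected region.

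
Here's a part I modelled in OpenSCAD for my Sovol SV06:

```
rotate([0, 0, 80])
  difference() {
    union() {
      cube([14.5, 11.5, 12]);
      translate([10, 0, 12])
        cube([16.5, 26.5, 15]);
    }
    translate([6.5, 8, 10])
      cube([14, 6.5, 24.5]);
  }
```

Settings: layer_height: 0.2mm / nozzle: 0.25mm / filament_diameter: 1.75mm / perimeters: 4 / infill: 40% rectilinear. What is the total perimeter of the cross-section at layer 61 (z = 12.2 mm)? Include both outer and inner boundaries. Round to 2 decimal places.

At z = 12.2 mm: the cube is absent (z outside [0, 12]); the cube at (10, 0) (footprint 16.5×26.5) is included at this height (perimeter 86.00 mm); Merging all regions: only the 16.5×26.5 cube at (10, 0) is present, so the union is just that shape — boundary = 86.00 mm; the cube at (6.5, 8) (footprint 14×6.5) is included at this height (perimeter 41.00 mm); Subtracting the remaining from the first: starting from that combined region, the 14×6.5 cube at (6.5, 8) partially overlaps it — only the 68.25 mm² overlap (of its 91.00 mm²) is removed, clipping the outline — boundary = 107.00 mm; (whole slice rotated 80° about Z — lengths, areas and connectivity unchanged). Overall, the cross-section is a single solid region. Total boundary length (outer) = 107.00 mm.

107.00 mm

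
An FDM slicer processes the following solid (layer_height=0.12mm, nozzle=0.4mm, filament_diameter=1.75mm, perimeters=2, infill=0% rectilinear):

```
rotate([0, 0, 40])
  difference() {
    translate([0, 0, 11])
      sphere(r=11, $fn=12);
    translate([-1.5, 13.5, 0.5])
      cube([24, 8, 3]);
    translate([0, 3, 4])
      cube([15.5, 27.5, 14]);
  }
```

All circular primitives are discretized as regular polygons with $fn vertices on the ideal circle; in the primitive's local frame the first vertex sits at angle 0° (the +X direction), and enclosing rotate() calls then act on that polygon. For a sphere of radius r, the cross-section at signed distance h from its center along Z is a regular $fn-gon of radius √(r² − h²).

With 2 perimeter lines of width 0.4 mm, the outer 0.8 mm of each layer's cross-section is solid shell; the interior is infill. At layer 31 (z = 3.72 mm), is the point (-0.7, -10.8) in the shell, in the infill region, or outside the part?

outside

At z = 3.72 mm: the sphere: section is a regular 12-gon, circumradius = √(r²−h²) = √(11²−7.28²) = 8.246; the cube at (-1.5, 13.5) is absent (z outside [0.5, 3.5]); the cube at (0, 3) is absent (z outside [4, 18]); After the difference (first − rest): none of the subtracted shapes is present at this height, so the r=11 sphere is unchanged — 1 connected region; (whole slice rotated 40° about Z — lengths, areas and connectivity unchanged). Overall, the cross-section is a single solid region. Undo the 40° rotation: the query point maps to (-7.478, -7.823) in the un-rotated model frame. The nearest boundary edge runs (-7.14, -4.12)→(-4.12, -7.14); distance from the point to it = 2.85 mm. The point is not inside any of the regions above, so it lies outside the cross-section (2.85 mm from the nearest boundary).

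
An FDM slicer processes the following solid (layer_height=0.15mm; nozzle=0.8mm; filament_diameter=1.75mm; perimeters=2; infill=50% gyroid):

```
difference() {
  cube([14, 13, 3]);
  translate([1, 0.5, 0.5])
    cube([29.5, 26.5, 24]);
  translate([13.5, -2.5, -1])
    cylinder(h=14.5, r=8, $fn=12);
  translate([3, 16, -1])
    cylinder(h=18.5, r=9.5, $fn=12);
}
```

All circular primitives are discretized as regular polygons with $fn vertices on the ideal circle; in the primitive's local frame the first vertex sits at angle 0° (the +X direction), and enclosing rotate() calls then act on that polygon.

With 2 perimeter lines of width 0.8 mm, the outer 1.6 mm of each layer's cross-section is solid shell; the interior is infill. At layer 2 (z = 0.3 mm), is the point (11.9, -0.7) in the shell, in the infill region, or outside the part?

At z = 0.3 mm: the cube is present — its section is the full 14×13 rectangle; the cube at (1, 0.5) is not intersected at this z (z outside [0.5, 24.5]); the cylinder at (13.5, -2.5): section is a regular 12-gon, circumradius r=8; the r=9.5 cylinder at (3, 16) contributes a regular 12-gon of circumradius 9.5; Subtracting the remaining from the first: starting from the 14×13 cube, the r=8 cylinder at (13.5, -2.5) partially overlaps it — only the 31.55 mm² overlap (of its 192.00 mm²) is removed, clipping the outline; the r=9.5 cylinder at (3, 16) partially overlaps it — only the 58.69 mm² overlap (of its 270.75 mm²) is removed, clipping the outline — 1 connected region. Overall, the cross-section is a single solid region. The nearest boundary edge runs (9.50, 4.43)→(6.57, 1.50); distance from the point to it = 5.32 mm. The point is not inside any of the regions above, so it lies outside the cross-section (5.32 mm from the nearest boundary).

outside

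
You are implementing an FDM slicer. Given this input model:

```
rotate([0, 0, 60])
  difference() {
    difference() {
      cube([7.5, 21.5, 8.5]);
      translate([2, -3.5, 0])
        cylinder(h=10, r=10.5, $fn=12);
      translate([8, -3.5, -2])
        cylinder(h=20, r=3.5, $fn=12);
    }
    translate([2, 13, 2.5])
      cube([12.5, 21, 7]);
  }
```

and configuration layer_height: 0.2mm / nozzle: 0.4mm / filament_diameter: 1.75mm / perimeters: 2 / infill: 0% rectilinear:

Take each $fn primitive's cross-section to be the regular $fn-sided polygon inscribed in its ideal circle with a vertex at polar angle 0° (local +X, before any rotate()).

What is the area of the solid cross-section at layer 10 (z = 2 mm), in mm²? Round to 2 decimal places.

At z = 2 mm: the 7.5×21.5 cube contributes its full rectangle (area 161.25 mm²); the r=10.5 cylinder at (2, -3.5) gives a regular 12-gon of circumradius 10.5 (constant along its height) (area = (12/2)·10.500²·sin(360°/12) = 330.75 mm²); the r=3.5 cylinder at (8, -3.5) contributes a regular 12-gon of circumradius 3.5 (area = (12/2)·3.500²·sin(360°/12) = 36.75 mm²); Taking the first minus the rest: starting from the 7.5×21.5 cube (161.25 mm²), the r=10.5 cylinder at (2, -3.5) partially overlaps it — only the 47.89 mm² overlap (of its 330.75 mm²) is removed, clipping the outline; the r=3.5 cylinder at (8, -3.5) misses the remaining region (no effect) — area = 113.36 mm²; the cube at (2, 13) is not intersected at this z (z outside [2.5, 9.5]); Subtracting the remaining from the first: none of the subtracted shapes is present at this height, so that combined region is unchanged — area = 113.36 mm²; (rotated 60° about Z; rotation is an isometry so areas/perimeters/island counts are preserved). Overall, the cross-section is a single solid region. Net area = 113.36 mm².

113.36 mm²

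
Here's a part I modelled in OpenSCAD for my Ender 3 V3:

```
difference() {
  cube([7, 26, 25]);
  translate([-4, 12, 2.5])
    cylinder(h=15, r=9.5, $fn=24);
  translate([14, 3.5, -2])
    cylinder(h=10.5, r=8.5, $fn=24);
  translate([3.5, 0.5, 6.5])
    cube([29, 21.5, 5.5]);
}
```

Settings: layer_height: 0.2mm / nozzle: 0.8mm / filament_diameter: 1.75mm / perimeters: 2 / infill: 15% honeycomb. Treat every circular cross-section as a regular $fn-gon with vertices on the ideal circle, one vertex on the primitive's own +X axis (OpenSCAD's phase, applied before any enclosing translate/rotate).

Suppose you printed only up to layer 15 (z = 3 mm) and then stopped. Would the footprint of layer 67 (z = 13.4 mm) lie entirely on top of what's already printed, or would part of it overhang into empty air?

part overhangs

Compare the two slices. At z = 3: the cube (footprint 7×26) is included at this height (area 182.00 mm²); the r=9.5 cylinder at (-4, 12) contributes a regular 24-gon of circumradius 9.5 (area = (24/2)·9.500²·sin(360°/24) = 280.30 mm²); the r=8.5 cylinder at (14, 3.5) contributes a regular 24-gon of circumradius 8.5 (area = (24/2)·8.500²·sin(360°/24) = 224.40 mm²); the cube at (3.5, 0.5) is absent (z outside [6.5, 12]); After the difference (first − rest): starting from the 7×26 cube (182.00 mm²), the r=9.5 cylinder at (-4, 12) partially overlaps it — only the 66.93 mm² overlap (of its 280.30 mm²) is removed, clipping the outline; the r=8.5 cylinder at (14, 3.5) partially overlaps it — only the 8.88 mm² overlap (of its 224.40 mm²) is removed, clipping the outline — area = 106.19 mm². At z = 13.4: the 7×26 cube contributes its full rectangle (area 182.00 mm²); the r=9.5 cylinder at (-4, 12) contributes a regular 24-gon of circumradius 9.5 (area = (24/2)·9.500²·sin(360°/24) = 280.30 mm²); the cylinder at (14, 3.5) does not reach this height (z outside [-2, 8.5]); the cube at (3.5, 0.5) is not intersected at this z (z outside [6.5, 12]); Subtracting the remaining from the first: starting from the 7×26 cube (182.00 mm²), the r=9.5 cylinder at (-4, 12) partially overlaps it — only the 66.93 mm² overlap (of its 280.30 mm²) is removed, clipping the outline — area = 115.07 mm². Checking containment: at z = 13.4 the cross-section extends beyond the z = 3 cross-section by about 8.88 mm².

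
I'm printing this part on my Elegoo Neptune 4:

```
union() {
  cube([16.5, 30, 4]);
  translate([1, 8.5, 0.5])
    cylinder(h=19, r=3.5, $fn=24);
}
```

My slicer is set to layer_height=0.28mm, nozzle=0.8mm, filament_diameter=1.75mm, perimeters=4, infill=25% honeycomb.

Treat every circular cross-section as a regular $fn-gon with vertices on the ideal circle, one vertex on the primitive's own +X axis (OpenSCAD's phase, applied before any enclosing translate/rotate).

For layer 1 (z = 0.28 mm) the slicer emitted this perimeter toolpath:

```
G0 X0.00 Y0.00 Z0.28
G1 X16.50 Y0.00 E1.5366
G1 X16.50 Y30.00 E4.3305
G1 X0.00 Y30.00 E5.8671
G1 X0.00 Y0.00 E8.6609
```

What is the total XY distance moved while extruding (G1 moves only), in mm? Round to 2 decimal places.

93.00 mm

Sum the Euclidean lengths of each G1 segment: total = 93.00 mm.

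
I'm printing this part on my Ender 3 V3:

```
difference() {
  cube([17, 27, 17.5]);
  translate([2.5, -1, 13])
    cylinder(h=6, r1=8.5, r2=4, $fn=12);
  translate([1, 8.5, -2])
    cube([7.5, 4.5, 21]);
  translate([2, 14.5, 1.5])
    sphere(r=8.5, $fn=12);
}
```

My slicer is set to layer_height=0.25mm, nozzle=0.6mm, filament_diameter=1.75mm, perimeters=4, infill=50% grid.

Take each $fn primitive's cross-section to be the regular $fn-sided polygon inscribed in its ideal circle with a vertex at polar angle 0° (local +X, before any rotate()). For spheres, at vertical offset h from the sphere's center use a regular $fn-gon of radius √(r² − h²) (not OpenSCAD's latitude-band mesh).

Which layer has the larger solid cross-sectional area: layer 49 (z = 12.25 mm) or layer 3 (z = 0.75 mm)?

Layer 49 (z = 12.25): the cube (footprint 17×27) is included at this height (area 459.00 mm²); the cone at (2.5, -1) is not intersected at this z (z outside [13, 19]); the cube at (1, 8.5) is present — its section is the full 7.5×4.5 rectangle (area 33.75 mm²); the sphere at (2, 14.5) is absent (|z−center|=10.750 > r=8.5); Taking the first minus the rest: starting from the 17×27 cube (459.00 mm²), the 7.5×4.5 cube at (1, 8.5) lies wholly inside it (removes its full 33.75 mm² and its 24.00 mm outline becomes a hole wall) — area = 425.25 mm². So its area = 425.25 mm². Layer 3 (z = 0.75): the cube is present — its section is the full 17×27 rectangle (area 459.00 mm²); the cone at (2.5, -1) is absent (z outside [13, 19]); the cube at (1, 8.5) (footprint 7.5×4.5) is included at this height (area 33.75 mm²); the sphere at (2, 14.5): section is a regular 12-gon, circumradius = √(r²−h²) = √(8.5²−0.75²) = 8.467 (area = (12/2)·8.467²·sin(360°/12) = 215.06 mm²); After the difference (first − rest): starting from the 17×27 cube (459.00 mm²), the 7.5×4.5 cube at (1, 8.5) lies wholly inside it (removes its full 33.75 mm² and its 24.00 mm outline becomes a hole wall); the r=8.5 sphere at (2, 14.5) partially overlaps it — only the 107.01 mm² overlap (of its 215.06 mm²) is removed, clipping the outline — area = 318.24 mm². So its area = 318.24 mm². Layer 49 is larger (425.25 vs 318.24 mm²).

layer 49 (z = 12.25 mm)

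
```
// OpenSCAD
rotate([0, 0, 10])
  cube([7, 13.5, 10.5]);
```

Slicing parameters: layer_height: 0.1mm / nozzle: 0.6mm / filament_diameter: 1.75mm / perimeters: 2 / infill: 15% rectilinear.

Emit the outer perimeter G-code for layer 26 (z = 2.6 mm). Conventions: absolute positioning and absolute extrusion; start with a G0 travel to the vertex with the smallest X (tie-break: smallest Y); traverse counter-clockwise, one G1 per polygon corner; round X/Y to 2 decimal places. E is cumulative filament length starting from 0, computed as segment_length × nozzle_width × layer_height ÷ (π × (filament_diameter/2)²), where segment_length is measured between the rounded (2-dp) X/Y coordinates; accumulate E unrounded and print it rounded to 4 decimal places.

At z = 2.6 mm: the cube is present — its section is the full 7×13.5 rectangle; (whole slice rotated 10° about Z — lengths, areas and connectivity unchanged). The outline is a single polygon with 4 vertices. Extrusion per mm of travel: 0.6 × 0.1 / (π × 0.875²) = 0.024945. Accumulating E over each segment gives final E = 1.0223.

G0 X-2.34 Y13.29 Z2.60
G1 X0.00 Y0.00 E0.3366
G1 X6.89 Y1.22 E0.5112
G1 X4.55 Y14.51 E0.8478
G1 X-2.34 Y13.29 E1.0223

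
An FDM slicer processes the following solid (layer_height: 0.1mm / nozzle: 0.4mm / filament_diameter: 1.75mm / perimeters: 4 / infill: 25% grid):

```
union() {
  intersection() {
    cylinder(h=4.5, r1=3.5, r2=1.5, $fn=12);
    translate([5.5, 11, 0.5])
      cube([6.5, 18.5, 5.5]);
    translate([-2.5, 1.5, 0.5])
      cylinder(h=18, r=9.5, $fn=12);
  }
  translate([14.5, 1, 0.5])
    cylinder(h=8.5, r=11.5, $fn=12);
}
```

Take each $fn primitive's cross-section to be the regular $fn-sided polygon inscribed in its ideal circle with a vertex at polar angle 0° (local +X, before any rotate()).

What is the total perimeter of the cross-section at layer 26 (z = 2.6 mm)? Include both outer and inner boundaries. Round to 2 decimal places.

71.43 mm

At z = 2.6 mm: the cone (r1=3.5→r2=1.5) has section circumradius 2.344 here — a regular 12-gon (perimeter = 2·12·2.344·sin(180°/12) = 14.56 mm); the 6.5×18.5 cube at (5.5, 11) contributes its full rectangle (perimeter 50.00 mm); the r=9.5 cylinder at (-2.5, 1.5) contributes a regular 12-gon of circumradius 9.5 (perimeter = 2·12·9.500·sin(180°/12) = 59.01 mm); After intersecting: the 6.5×18.5 cube at (5.5, 11) does not overlap the cone (empty); the r=9.5 cylinder at (-2.5, 1.5) does not overlap the running intersection (empty) — nothing remains; the cylinder at (14.5, 1): section is a regular 12-gon, circumradius r=11.5 (perimeter = 2·12·11.500·sin(180°/12) = 71.43 mm); Combining (union): only the r=11.5 cylinder at (14.5, 1) is present, so the union is just that shape — boundary = 71.43 mm. Overall, the cross-section is a single solid region. Total boundary length (outer) = 71.43 mm.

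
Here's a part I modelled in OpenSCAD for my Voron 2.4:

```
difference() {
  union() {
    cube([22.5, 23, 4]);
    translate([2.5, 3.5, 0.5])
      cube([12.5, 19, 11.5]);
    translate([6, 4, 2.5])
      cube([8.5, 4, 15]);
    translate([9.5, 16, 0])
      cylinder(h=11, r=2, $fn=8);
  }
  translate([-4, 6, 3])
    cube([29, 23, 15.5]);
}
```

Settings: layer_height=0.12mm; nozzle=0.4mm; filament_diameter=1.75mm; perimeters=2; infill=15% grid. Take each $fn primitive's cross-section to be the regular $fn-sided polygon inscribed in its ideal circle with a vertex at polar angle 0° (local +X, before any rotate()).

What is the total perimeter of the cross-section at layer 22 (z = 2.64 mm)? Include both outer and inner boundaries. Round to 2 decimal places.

91.00 mm

At z = 2.64 mm: the cube (footprint 22.5×23) is included at this height (perimeter 91.00 mm); the cube at (2.5, 3.5) (footprint 12.5×19) is included at this height (perimeter 63.00 mm); the cube at (6, 4) (footprint 8.5×4) is included at this height (perimeter 25.00 mm); the r=2 cylinder at (9.5, 16) contributes a regular 8-gon of circumradius 2 (perimeter = 2·8·2.000·sin(180°/8) = 12.25 mm); Taking the union: the regions partially overlap (shared area 282.81 mm²), so the edge portions inside another operand are dropped and the merged outline is re-measured after clipping — boundary = 91.00 mm; the cube at (-4, 6) does not reach this height (z outside [3, 18.5]); Taking the first minus the rest: none of the subtracted shapes is present at this height, so the result so far is unchanged — boundary = 91.00 mm. Overall, the cross-section is a single solid region. Total boundary length (outer) = 91.00 mm.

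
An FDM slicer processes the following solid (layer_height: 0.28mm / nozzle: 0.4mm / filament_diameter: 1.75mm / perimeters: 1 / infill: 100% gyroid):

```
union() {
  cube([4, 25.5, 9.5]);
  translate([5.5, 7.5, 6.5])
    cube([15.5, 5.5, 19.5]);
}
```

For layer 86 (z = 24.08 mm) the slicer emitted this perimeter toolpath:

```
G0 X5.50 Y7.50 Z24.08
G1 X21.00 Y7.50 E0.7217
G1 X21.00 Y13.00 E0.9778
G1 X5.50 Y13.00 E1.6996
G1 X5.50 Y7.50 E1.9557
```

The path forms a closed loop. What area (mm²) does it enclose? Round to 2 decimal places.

85.25 mm²

Apply the shoelace formula to the sequence of (X, Y) vertices; enclosed area = 85.25 mm².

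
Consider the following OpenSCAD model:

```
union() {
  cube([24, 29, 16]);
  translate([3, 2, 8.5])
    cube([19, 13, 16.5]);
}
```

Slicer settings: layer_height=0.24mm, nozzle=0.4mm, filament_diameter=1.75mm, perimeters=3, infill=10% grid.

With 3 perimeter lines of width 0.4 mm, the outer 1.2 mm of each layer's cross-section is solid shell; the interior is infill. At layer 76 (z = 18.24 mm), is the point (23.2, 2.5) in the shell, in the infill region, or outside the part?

outside

At z = 18.24 mm: the cube is absent (z outside [0, 16]); the cube at (3, 2) is present — its section is the full 19×13 rectangle; Combining (union): only the 19×13 cube at (3, 2) is present, so the union is just that shape — 1 connected region. Overall, the cross-section is a single solid region. The nearest boundary edge runs (22.00, 2.00)→(22.00, 15.00); distance from the point to it = 1.20 mm. The point is not inside any of the regions above, so it lies outside the cross-section (1.20 mm from the nearest boundary).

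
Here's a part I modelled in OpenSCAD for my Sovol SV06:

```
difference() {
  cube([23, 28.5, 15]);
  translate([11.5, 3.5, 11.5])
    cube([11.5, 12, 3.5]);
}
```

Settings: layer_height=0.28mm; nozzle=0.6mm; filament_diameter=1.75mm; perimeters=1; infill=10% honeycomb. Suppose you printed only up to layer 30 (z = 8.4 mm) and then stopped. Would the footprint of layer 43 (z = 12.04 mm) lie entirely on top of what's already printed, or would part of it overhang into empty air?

Compare the two slices. At z = 8.4: the cube (footprint 23×28.5) is included at this height (area 655.50 mm²); the cube at (11.5, 3.5) is not intersected at this z (z outside [11.5, 15]); Subtracting the remaining from the first: none of the subtracted shapes is present at this height, so the 23×28.5 cube is unchanged — area = 655.50 mm². At z = 12.04: the 23×28.5 cube contributes its full rectangle (area 655.50 mm²); the cube at (11.5, 3.5) (footprint 11.5×12) is included at this height (area 138.00 mm²); Taking the first minus the rest: starting from the 23×28.5 cube (655.50 mm²), the 11.5×12 cube at (11.5, 3.5) lies inside it touching the edge (removes its full 138.00 mm²) — area = 517.50 mm². Checking containment: the cross-section at z = 12.04 is a subset of the cross-section at z = 8.4.

entirely on top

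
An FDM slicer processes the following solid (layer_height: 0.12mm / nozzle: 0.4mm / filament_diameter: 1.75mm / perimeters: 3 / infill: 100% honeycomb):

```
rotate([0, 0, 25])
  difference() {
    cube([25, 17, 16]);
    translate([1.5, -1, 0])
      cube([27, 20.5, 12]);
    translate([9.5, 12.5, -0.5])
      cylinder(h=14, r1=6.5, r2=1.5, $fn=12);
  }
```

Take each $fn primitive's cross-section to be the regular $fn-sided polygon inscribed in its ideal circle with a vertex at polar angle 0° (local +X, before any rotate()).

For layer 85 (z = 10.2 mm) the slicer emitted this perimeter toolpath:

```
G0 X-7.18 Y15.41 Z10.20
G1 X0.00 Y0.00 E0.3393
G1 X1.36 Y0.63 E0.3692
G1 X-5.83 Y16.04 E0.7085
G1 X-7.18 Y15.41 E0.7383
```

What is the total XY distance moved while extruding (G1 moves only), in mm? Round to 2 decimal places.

36.99 mm

Sum the Euclidean lengths of each G1 segment: total = 36.99 mm.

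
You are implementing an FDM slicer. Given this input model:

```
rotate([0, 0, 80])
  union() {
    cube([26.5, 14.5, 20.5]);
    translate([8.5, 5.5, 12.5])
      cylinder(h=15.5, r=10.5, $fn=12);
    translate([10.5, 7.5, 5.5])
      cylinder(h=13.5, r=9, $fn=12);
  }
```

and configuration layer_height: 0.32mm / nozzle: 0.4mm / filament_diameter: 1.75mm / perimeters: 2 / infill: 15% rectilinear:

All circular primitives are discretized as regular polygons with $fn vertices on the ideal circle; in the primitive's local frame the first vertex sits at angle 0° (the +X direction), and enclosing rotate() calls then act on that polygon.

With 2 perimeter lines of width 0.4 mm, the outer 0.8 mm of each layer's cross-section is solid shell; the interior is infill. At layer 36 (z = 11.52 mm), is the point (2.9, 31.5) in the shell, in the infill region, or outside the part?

At z = 11.52 mm: the cube is present — its section is the full 26.5×14.5 rectangle; the cylinder at (8.5, 5.5) is not intersected at this z (z outside [12.5, 28]); the r=9 cylinder at (10.5, 7.5) contributes a regular 12-gon of circumradius 9; Merging all regions: the regions partially overlap (shared area 221.63 mm²), so overlapping operands fuse into one piece — 1 connected region; (whole slice rotated 80° about Z — lengths, areas and connectivity unchanged). Overall, the cross-section is a single solid region. Undo the 80° rotation: the query point maps to (31.525, 2.614) in the un-rotated model frame. The nearest boundary edge runs (26.50, 14.50)→(26.50, 0.00); distance from the point to it = 5.03 mm. The point is not inside any of the regions above, so it lies outside the cross-section (5.03 mm from the nearest boundary).

outside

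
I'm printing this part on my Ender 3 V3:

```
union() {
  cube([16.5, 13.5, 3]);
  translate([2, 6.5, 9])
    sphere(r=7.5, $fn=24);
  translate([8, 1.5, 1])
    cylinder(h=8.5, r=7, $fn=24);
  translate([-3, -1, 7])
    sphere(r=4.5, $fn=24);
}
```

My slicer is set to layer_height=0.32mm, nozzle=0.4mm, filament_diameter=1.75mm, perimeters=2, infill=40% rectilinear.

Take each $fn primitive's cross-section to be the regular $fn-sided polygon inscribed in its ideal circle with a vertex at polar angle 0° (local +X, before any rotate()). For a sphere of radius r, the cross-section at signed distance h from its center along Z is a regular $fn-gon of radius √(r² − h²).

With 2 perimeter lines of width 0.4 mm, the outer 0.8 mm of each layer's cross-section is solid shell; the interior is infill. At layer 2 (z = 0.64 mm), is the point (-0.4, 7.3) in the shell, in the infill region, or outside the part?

outside

At z = 0.64 mm: the cube (footprint 16.5×13.5) is included at this height; the sphere at (2, 6.5) does not reach this height (|z−center|=8.360 > r=7.5); the cylinder at (8, 1.5) is absent (z outside [1, 9.5]); the sphere at (-3, -1) is absent (|z−center|=6.360 > r=4.5); Combining (union): only the 16.5×13.5 cube is present, so the union is just that shape — 1 connected region. Overall, the cross-section is a single solid region. The nearest boundary edge runs (0.00, 13.50)→(0.00, 0.00); distance from the point to it = 0.40 mm. The point is not inside any of the regions above, so it lies outside the cross-section (0.40 mm from the nearest boundary).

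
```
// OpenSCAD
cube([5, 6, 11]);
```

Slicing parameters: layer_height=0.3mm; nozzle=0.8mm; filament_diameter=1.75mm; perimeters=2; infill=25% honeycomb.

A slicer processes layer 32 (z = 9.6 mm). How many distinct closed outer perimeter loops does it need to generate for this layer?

1

At z = 9.6 mm: the 5×6 cube contributes its full rectangle. The result has 1 disconnected region.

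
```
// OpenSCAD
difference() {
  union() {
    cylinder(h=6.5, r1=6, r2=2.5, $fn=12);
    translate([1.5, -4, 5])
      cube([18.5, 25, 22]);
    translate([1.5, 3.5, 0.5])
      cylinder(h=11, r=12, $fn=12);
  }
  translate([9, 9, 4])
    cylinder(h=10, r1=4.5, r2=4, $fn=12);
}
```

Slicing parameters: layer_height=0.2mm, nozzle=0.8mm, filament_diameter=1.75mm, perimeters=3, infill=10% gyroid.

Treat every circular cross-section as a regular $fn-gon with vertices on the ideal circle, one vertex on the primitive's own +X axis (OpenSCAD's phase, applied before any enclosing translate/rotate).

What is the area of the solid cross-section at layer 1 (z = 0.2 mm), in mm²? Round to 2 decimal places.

At z = 0.2 mm: the cone: at t=0.031 of its height the radius interpolates to r₁+(r₂−r₁)t = 5.892, giving a regular 12-gon of that circumradius (area = (12/2)·5.892²·sin(360°/12) = 104.16 mm²); the cube at (1.5, -4) does not reach this height (z outside [5, 27]); the cylinder at (1.5, 3.5) does not reach this height (z outside [0.5, 11.5]); Combining (union): only the cone is present, so the union is just that shape — area = 104.16 mm²; the cone at (9, 9) is absent (z outside [4, 14]); After the difference (first − rest): none of the subtracted shapes is present at this height, so that combined region is unchanged — area = 104.16 mm². Overall, the cross-section is a single solid region. Net area = 104.16 mm².

104.16 mm²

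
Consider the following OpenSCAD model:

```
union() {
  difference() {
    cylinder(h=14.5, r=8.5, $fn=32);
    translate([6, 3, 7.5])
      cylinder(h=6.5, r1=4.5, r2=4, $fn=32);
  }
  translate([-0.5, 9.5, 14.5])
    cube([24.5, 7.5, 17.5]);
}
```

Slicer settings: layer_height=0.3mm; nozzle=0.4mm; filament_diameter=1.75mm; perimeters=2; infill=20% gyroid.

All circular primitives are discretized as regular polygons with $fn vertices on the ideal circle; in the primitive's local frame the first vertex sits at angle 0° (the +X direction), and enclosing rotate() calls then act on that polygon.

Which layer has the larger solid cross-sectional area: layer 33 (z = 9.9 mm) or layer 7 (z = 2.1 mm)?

layer 7 (z = 2.1 mm)

Layer 33 (z = 9.9): the r=8.5 cylinder gives a regular 32-gon of circumradius 8.5 (constant along its height) (area = (32/2)·8.500²·sin(360°/32) = 225.52 mm²); the cone at (6, 3) contributes a regular 32-gon of circumradius 4.315 (interpolated between r1=4.5 and r2=4 at t=0.369) (area = (32/2)·4.315²·sin(360°/32) = 58.13 mm²); Subtracting the remaining from the first: starting from the r=8.5 cylinder (225.52 mm²), the cone at (6, 3) partially overlaps it — only the 40.97 mm² overlap (of its 58.13 mm²) is removed, clipping the outline — area = 184.56 mm²; the cube at (-0.5, 9.5) is not intersected at this z (z outside [14.5, 32]); Merging all regions: only the result so far is present, so the union is just that shape — area = 184.56 mm². So its area = 184.56 mm². Layer 7 (z = 2.1): the cylinder: section is a regular 32-gon, circumradius r=8.5 (area = (32/2)·8.500²·sin(360°/32) = 225.52 mm²); the cone at (6, 3) does not reach this height (z outside [7.5, 14]); Subtracting the remaining from the first: none of the subtracted shapes is present at this height, so the r=8.5 cylinder is unchanged — area = 225.52 mm²; the cube at (-0.5, 9.5) is absent (z outside [14.5, 32]); Taking the union: only that combined region is present, so the union is just that shape — area = 225.52 mm². So its area = 225.52 mm². Layer 7 is larger (225.52 vs 184.56 mm²).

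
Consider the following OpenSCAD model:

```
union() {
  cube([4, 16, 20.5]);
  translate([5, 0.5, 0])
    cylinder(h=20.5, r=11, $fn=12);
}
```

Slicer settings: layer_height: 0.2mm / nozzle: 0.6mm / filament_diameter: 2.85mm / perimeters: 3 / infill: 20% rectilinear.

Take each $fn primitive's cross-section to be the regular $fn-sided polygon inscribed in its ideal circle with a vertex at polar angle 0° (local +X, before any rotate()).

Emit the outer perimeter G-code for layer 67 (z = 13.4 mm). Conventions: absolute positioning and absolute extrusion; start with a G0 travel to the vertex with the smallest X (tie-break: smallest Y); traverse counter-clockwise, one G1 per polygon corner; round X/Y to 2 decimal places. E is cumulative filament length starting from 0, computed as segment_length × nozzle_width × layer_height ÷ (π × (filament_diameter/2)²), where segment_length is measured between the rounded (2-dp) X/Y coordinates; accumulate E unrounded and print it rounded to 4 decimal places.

At z = 13.4 mm: the cube (footprint 4×16) is included at this height; the r=11 cylinder at (5, 0.5) contributes a regular 12-gon of circumradius 11; Combining (union): the regions partially overlap (shared area 42.78 mm²), so overlapping operands fuse into one piece — 1 connected region. The outline is a single polygon with 16 vertices. Extrusion per mm of travel: 0.6 × 0.2 / (π × 1.425²) = 0.018811. Accumulating E over each segment gives final E = 1.4825.

G0 X-6.00 Y0.50 Z13.40
G1 X-4.53 Y-5.00 E0.1071
G1 X-0.50 Y-9.03 E0.2143
G1 X5.00 Y-10.50 E0.3214
G1 X10.50 Y-9.03 E0.4285
G1 X14.53 Y-5.00 E0.5357
G1 X16.00 Y0.50 E0.6428
G1 X14.53 Y6.00 E0.7499
G1 X10.50 Y10.03 E0.8571
G1 X5.00 Y11.50 E0.9642
G1 X4.00 Y11.23 E0.9836
G1 X4.00 Y16.00 E1.0734
G1 X0.00 Y16.00 E1.1486
G1 X0.00 Y10.16 E1.2585
G1 X-0.50 Y10.03 E1.2682
G1 X-4.53 Y6.00 E1.3754
G1 X-6.00 Y0.50 E1.4825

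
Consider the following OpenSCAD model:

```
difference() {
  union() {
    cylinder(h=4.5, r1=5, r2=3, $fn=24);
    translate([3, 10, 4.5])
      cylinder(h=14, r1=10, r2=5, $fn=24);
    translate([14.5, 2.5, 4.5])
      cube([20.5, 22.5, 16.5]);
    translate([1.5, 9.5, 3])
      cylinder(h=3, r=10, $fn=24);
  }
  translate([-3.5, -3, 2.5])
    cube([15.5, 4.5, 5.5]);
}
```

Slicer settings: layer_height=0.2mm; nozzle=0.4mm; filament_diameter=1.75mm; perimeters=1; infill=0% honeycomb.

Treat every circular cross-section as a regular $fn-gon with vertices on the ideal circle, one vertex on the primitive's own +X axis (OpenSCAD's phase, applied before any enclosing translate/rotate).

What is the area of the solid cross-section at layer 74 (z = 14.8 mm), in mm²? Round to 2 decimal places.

At z = 14.8 mm: the cone does not reach this height (z outside [0, 4.5]); the cone at (3, 10): at t=0.736 of its height the radius interpolates to r₁+(r₂−r₁)t = 6.321, giving a regular 24-gon of that circumradius (area = (24/2)·6.321²·sin(360°/24) = 124.11 mm²); the 20.5×22.5 cube at (14.5, 2.5) contributes its full rectangle (area 461.25 mm²); the cylinder at (1.5, 9.5) does not reach this height (z outside [3, 6]); Merging all regions: the 2 present regions are separate (no shared area or edge), so areas and boundary lengths simply add and each stays a separate island — area = 585.36 mm²; the cube at (-3.5, -3) is absent (z outside [2.5, 8]); After the difference (first − rest): none of the subtracted shapes is present at this height, so that combined region is unchanged — area = 585.36 mm². Overall, the cross-section has 2 separate islands. Net area = 585.36 mm².

585.36 mm²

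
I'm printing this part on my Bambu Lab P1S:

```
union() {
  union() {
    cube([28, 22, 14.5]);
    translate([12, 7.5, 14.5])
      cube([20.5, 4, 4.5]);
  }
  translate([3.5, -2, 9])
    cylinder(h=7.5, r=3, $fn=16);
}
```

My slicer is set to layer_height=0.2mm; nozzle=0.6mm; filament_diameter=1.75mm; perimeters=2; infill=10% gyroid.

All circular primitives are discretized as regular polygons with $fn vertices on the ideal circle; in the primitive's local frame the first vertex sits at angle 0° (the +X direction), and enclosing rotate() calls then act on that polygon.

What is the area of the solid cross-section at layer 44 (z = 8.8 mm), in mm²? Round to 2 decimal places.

At z = 8.8 mm: the cube (footprint 28×22) is included at this height (area 616.00 mm²); the cube at (12, 7.5) does not reach this height (z outside [14.5, 19]); Taking the union: only the 28×22 cube is present, so the union is just that shape — area = 616.00 mm²; the cylinder at (3.5, -2) does not reach this height (z outside [9, 16.5]); Taking the union: only the result so far is present, so the union is just that shape — area = 616.00 mm². Overall, the cross-section is a single solid region. Net area = 616.00 mm².

616.00 mm²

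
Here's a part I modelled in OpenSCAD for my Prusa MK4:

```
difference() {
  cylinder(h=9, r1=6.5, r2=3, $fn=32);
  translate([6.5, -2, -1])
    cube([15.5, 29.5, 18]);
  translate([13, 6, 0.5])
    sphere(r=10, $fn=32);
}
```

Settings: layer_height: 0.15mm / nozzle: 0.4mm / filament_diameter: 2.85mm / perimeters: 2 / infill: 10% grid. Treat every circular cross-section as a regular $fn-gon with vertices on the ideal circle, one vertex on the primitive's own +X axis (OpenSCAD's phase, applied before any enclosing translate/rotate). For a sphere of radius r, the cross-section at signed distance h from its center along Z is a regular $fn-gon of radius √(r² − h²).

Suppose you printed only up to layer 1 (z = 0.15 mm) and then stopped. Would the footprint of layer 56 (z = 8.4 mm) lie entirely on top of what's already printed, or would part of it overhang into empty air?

entirely on top

Compare the two slices. At z = 0.15: the cone contributes a regular 32-gon of circumradius 6.442 (interpolated between r1=6.5 and r2=3 at t=0.017) (area = (32/2)·6.442²·sin(360°/32) = 129.52 mm²); the 15.5×29.5 cube at (6.5, -2) contributes its full rectangle (area 457.25 mm²); the r=10 sphere at (13, 6) slices to a regular 32-gon of circumradius 9.994 (√(r²−h²) with h=0.35 from center) (area = (32/2)·9.994²·sin(360°/32) = 311.76 mm²); Subtracting the remaining from the first: starting from the cone (129.52 mm²), the 15.5×29.5 cube at (6.5, -2) misses the remaining region (no effect); the r=10 sphere at (13, 6) partially overlaps it — only the 10.80 mm² overlap (of its 311.76 mm²) is removed, clipping the outline — area = 118.72 mm². At z = 8.4: the cone: at t=0.933 of its height the radius interpolates to r₁+(r₂−r₁)t = 3.233, giving a regular 32-gon of that circumradius (area = (32/2)·3.233²·sin(360°/32) = 32.63 mm²); the cube at (6.5, -2) is present — its section is the full 15.5×29.5 rectangle (area 457.25 mm²); the r=10 sphere at (13, 6) contributes a regular 32-gon of circumradius √(10²−7.9²) = 6.131 (area = (32/2)·6.131²·sin(360°/32) = 117.34 mm²); Subtracting the remaining from the first: starting from the cone (32.63 mm²), the 15.5×29.5 cube at (6.5, -2) misses the remaining region (no effect); the r=10 sphere at (13, 6) misses the remaining region (no effect) — area = 32.63 mm². Checking containment: the cross-section at z = 8.4 is a subset of the cross-section at z = 0.15.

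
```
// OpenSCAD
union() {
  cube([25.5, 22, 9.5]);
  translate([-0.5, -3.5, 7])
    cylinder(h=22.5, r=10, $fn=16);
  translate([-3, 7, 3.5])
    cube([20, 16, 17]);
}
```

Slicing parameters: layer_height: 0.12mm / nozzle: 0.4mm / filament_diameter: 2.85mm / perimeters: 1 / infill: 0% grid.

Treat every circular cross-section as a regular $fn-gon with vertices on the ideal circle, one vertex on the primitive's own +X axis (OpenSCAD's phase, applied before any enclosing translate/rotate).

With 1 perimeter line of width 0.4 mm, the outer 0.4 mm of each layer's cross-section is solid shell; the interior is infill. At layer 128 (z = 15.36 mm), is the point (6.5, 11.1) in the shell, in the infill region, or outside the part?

At z = 15.36 mm: the cube is absent (z outside [0, 9.5]); the r=10 cylinder at (-0.5, -3.5) gives a regular 16-gon of circumradius 10 (constant along its height); the cube at (-3, 7) is present — its section is the full 20×16 rectangle; Merging all regions: the 2 present regions are separate (no shared area or edge), so areas and boundary lengths simply add and each stays a separate island — 2 connected regions. Overall, the cross-section has 2 separate islands. The nearest boundary edge runs (17.00, 7.00)→(-3.00, 7.00); distance from the point to it = 4.10 mm. (Shell/infill is judged within the island containing the point — the largest one.) The point is inside the cross-section and 4.10 mm from the nearest boundary — more than the 0.4 mm shell width (1 × 0.4), so it's in the infill interior.

infill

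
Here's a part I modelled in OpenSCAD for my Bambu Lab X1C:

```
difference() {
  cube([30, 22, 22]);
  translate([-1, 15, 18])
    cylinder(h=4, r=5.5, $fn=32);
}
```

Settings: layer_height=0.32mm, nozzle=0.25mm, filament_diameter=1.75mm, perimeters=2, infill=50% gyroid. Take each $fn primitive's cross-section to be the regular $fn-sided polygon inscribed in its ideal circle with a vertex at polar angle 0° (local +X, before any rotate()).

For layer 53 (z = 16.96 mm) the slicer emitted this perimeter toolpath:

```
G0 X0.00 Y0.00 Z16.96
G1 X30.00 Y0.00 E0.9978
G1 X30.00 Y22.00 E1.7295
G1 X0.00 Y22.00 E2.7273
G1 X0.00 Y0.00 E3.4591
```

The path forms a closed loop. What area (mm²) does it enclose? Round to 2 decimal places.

Apply the shoelace formula to the sequence of (X, Y) vertices; enclosed area = 660.00 mm².

660.00 mm²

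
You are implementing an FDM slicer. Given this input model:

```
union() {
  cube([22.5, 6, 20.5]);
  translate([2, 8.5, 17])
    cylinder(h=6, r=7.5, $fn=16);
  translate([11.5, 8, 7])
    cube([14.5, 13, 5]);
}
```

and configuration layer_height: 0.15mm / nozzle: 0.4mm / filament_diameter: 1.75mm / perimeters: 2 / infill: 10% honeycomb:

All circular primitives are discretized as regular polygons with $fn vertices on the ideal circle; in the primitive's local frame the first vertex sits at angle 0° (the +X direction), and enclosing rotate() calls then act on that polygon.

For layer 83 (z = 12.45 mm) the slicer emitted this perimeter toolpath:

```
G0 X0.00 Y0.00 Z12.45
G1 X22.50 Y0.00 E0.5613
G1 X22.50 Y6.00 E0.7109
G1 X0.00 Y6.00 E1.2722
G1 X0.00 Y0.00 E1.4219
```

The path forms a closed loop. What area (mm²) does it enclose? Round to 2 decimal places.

135.00 mm²

Apply the shoelace formula to the sequence of (X, Y) vertices; enclosed area = 135.00 mm².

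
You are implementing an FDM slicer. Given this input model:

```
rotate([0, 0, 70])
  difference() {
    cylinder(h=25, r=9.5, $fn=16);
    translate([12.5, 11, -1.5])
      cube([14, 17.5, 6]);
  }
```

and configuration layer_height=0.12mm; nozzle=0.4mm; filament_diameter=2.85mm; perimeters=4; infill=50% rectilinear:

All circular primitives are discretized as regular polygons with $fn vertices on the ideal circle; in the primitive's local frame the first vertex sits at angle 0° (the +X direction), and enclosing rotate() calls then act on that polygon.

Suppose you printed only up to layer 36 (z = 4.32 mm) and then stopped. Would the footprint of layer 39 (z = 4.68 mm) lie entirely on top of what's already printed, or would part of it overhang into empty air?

entirely on top

Compare the two slices. At z = 4.32: the r=9.5 cylinder contributes a regular 16-gon of circumradius 9.5 (area = (16/2)·9.500²·sin(360°/16) = 276.30 mm²); the cube at (12.5, 11) is present — its section is the full 14×17.5 rectangle (area 245.00 mm²); After the difference (first − rest): starting from the r=9.5 cylinder (276.30 mm²), the 14×17.5 cube at (12.5, 11) misses the remaining region (no effect) — area = 276.30 mm²; (whole slice rotated 70° about Z — lengths, areas and connectivity unchanged). At z = 4.68: the r=9.5 cylinder contributes a regular 16-gon of circumradius 9.5 (area = (16/2)·9.500²·sin(360°/16) = 276.30 mm²); the cube at (12.5, 11) does not reach this height (z outside [-1.5, 4.5]); After the difference (first − rest): none of the subtracted shapes is present at this height, so the r=9.5 cylinder is unchanged — area = 276.30 mm²; (whole slice rotated 70° about Z — lengths, areas and connectivity unchanged). Checking containment: the cross-section at z = 4.68 is a subset of the cross-section at z = 4.32.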